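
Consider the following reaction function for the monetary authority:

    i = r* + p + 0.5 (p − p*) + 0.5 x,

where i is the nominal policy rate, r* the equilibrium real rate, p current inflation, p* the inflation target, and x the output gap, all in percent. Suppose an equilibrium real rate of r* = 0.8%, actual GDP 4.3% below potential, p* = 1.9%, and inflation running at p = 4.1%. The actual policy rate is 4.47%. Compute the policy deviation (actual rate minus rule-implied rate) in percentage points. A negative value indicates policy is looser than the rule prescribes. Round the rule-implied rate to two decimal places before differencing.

Output 4.3% below potential → x = -4.3.
i = 0.8 + 4.1 + 0.5 × (4.1 − 1.9) + 0.5 × (-4.3)
   = 0.8 + 4.1 + 1.1 − 2.15 = 3.85
Deviation = 4.47 − 3.85 = 0.62 pp.

0.62 pp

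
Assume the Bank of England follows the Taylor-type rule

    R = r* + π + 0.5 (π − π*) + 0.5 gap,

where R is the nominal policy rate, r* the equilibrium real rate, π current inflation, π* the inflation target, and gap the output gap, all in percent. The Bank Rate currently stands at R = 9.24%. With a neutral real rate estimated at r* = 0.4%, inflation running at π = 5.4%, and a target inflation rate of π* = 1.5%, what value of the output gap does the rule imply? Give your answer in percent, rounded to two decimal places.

0.5 gap = 9.24 − 0.4 − 5.4 − 0.5 × (5.4 − 1.5) = 1.49
gap = 1.49 / 0.5 = 2.98

2.98%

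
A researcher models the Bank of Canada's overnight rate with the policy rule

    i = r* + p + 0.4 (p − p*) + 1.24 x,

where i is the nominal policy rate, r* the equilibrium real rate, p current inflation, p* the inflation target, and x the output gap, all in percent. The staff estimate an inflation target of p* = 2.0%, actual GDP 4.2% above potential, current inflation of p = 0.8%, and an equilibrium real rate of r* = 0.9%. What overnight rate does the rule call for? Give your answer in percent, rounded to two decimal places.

6.43%

Output 4.2% above potential → x = 4.2.
i = 0.9 + 0.8 + 0.4 × (0.8 − 2.0) + 1.24 × 4.2
   = 0.9 + 0.8 − 0.48 + 5.208 = 6.43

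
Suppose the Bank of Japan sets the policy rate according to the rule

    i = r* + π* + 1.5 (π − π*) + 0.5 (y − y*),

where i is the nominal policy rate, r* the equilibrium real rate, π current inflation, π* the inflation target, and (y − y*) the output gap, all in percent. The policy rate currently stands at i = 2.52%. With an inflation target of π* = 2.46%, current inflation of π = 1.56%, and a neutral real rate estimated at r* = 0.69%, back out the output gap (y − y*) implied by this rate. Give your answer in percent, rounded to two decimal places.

1.44%

0.5 (y − y*) = 2.52 − 0.69 − 2.46 − 1.5 × (1.56 − 2.46) = 0.72
(y − y*) = 0.72 / 0.5 = 1.44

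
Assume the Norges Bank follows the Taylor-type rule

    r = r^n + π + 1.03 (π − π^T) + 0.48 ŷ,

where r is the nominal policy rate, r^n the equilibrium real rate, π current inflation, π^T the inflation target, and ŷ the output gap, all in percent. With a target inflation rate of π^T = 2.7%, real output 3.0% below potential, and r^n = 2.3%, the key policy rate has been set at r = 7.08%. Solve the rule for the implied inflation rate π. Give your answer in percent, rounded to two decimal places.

4.43%

Output 3.0% below potential → ŷ = -3.0.
Collecting π: r = r^n + (1 + 1.03) π − 1.03 π^T + 0.48 ŷ
2.03 π = 7.08 − 2.3 + 1.03 × 2.7 − 0.48 × (-3.0) = 9.001
π = 9.001 / 2.03 = 4.43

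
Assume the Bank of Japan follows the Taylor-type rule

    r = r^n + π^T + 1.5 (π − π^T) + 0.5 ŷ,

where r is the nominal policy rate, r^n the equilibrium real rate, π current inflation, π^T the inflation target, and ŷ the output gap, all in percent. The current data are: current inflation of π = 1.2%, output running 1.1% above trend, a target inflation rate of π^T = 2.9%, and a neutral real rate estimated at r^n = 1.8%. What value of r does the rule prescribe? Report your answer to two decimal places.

Output 1.1% above potential → ŷ = 1.1.
r = 1.8 + 2.9 + 1.5 × (1.2 − 2.9) + 0.5 × 1.1
   = 1.8 + 2.9 − 2.55 + 0.55 = 2.70

2.70%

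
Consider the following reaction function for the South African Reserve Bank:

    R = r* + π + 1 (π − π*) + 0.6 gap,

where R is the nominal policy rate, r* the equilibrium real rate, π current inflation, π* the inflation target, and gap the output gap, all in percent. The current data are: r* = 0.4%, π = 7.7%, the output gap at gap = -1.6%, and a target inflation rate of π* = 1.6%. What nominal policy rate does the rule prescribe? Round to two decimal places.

R = 0.4 + 7.7 + 1 × (7.7 − 1.6) + 0.6 × (-1.6)
   = 0.4 + 7.7 + 6.1 − 0.96 = 13.24

13.24%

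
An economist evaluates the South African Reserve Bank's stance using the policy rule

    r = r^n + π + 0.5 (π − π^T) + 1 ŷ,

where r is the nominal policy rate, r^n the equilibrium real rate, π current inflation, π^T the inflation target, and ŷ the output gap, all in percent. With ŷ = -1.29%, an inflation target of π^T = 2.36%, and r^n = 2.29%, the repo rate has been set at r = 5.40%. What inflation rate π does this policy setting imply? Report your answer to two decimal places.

Collecting π: r = r^n + (1 + 0.5) π − 0.5 π^T + 1 ŷ
1.5 π = 5.40 − 2.29 + 0.5 × 2.36 − 1 × (-1.29) = 5.58
π = 5.58 / 1.5 = 3.72

3.72%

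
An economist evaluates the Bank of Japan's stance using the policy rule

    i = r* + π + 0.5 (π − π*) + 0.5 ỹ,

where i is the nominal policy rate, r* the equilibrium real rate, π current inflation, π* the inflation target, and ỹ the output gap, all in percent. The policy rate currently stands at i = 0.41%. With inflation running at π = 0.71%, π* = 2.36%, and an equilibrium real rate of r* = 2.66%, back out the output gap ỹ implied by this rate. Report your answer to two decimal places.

-4.27%

0.5 ỹ = 0.41 − 2.66 − 0.71 − 0.5 × (0.71 − 2.36) = -2.135
ỹ = -2.135 / 0.5 = -4.27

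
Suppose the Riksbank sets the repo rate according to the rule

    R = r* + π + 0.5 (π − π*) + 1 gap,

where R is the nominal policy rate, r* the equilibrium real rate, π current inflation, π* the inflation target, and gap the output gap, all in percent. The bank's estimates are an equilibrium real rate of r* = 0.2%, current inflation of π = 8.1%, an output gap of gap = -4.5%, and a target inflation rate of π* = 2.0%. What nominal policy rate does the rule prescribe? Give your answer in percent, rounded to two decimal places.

R = 0.2 + 8.1 + 0.5 × (8.1 − 2.0) + 1 × (-4.5)
   = 0.2 + 8.1 + 3.05 − 4.5 = 6.85

6.85%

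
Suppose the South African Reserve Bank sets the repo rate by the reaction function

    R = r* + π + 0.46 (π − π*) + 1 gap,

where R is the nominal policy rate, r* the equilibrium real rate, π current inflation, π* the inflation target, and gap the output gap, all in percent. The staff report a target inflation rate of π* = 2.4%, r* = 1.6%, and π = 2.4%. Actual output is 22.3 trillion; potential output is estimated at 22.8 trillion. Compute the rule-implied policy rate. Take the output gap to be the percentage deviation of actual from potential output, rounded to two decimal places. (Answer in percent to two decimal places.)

Output gap = 100 × (22.3 − 22.8) / 22.8 = -2.19%.
R = 1.60 + 2.40 + 0.46 × (2.40 − 2.40) + 1 × (-2.19)
   = 1.60 + 2.4 + 0 − 2.19 = 1.81

1.81%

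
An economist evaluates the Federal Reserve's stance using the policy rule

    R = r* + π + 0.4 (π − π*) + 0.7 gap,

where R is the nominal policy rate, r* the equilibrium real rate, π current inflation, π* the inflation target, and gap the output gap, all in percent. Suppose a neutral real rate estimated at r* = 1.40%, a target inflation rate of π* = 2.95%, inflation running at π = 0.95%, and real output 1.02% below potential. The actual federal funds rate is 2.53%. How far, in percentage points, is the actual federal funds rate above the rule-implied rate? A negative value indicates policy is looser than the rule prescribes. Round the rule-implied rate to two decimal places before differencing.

1.69 pp

Output 1.02% below potential → gap = -1.02.
R = 1.40 + 0.95 + 0.4 × (0.95 − 2.95) + 0.7 × (-1.02)
   = 1.40 + 0.95 − 0.8 − 0.714 = 0.84
Deviation = 2.53 − 0.84 = 1.69 pp.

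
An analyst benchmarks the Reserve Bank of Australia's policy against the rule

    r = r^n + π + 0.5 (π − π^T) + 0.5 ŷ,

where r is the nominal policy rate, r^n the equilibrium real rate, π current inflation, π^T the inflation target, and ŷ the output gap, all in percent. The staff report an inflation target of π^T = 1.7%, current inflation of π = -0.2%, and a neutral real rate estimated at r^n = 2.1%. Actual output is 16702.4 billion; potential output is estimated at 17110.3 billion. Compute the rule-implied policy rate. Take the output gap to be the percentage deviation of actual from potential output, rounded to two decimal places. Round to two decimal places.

-0.24%

Output gap = 100 × (16702.4 − 17110.3) / 17110.3 = -2.38%.
r = 2.10 + (-0.20) + 0.5 × (-0.20 − 1.70) + 0.5 × (-2.38)
   = 2.10 − 0.2 − 0.95 − 1.19 = -0.24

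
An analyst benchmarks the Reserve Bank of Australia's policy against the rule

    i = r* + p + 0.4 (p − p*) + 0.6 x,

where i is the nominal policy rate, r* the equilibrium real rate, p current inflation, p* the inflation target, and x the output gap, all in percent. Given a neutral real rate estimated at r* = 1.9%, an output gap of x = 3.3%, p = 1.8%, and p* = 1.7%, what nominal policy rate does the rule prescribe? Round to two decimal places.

5.72%

i = 1.9 + 1.8 + 0.4 × (1.8 − 1.7) + 0.6 × 3.3
   = 1.9 + 1.8 + 0.04 + 1.98 = 5.72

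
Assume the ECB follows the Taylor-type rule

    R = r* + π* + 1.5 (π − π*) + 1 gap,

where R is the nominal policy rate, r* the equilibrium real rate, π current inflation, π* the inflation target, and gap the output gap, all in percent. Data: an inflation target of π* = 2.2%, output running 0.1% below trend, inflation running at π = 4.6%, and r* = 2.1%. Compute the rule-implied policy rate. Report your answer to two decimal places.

Output 0.1% below potential → gap = -0.1.
R = 2.1 + 2.2 + 1.5 × (4.6 − 2.2) + 1 × (-0.1)
   = 2.1 + 2.2 + 3.6 − 0.1 = 7.80

7.80%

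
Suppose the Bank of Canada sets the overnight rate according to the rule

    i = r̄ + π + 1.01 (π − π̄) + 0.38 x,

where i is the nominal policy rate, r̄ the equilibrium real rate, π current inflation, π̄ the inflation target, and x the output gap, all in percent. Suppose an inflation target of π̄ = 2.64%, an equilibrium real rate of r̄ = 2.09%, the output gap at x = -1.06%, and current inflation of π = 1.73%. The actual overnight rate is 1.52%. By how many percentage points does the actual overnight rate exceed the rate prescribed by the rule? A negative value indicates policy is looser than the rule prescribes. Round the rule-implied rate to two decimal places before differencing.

-0.98 pp

i = 2.09 + 1.73 + 1.01 × (1.73 − 2.64) + 0.38 × (-1.06)
   = 2.09 + 1.73 − 0.9191 − 0.4028 = 2.50
Deviation = 1.52 − 2.50 = -0.98 pp.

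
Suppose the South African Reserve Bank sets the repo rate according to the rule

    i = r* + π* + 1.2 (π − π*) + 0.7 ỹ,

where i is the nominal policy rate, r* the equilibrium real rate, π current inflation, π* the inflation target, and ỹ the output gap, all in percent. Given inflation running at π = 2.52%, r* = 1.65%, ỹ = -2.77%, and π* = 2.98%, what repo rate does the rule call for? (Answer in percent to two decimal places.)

2.14%

i = 1.65 + 2.98 + 1.2 × (2.52 − 2.98) + 0.7 × (-2.77)
   = 1.65 + 2.98 − 0.552 − 1.939 = 2.14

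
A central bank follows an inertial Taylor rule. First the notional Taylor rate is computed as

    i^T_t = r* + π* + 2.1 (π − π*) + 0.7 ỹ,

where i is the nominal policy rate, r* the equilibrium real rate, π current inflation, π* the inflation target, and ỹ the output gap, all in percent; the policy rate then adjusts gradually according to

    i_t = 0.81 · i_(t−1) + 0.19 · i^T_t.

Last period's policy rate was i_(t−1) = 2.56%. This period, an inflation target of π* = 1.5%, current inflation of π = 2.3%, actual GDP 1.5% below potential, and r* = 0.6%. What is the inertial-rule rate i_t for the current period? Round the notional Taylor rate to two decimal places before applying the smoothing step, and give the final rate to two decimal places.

2.59%

Output 1.5% below potential → ỹ = -1.5.
i^T_t = 0.6 + 1.5 + 2.1 × (2.3 − 1.5) + 0.7 × (-1.5)
   = 0.6 + 1.5 + 1.68 − 1.05 = 2.73
i_t = 0.81 × 2.56 + 0.19 × 2.73 = 2.0736 + 0.5187 = 2.59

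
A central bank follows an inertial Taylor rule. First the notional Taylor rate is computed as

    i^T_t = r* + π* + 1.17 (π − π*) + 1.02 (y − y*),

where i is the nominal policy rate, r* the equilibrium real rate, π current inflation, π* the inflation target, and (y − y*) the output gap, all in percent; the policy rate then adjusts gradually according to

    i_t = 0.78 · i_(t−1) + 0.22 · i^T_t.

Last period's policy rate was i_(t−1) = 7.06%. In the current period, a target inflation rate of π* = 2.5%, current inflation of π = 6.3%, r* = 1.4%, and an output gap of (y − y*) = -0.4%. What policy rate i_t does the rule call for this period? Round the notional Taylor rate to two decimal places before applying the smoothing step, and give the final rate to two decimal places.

i^T_t = 1.4 + 2.5 + 1.17 × (6.3 − 2.5) + 1.02 × (-0.4)
   = 1.4 + 2.5 + 4.446 − 0.408 = 7.94
i_t = 0.78 × 7.06 + 0.22 × 7.94 = 5.5068 + 1.7468 = 7.25

7.25%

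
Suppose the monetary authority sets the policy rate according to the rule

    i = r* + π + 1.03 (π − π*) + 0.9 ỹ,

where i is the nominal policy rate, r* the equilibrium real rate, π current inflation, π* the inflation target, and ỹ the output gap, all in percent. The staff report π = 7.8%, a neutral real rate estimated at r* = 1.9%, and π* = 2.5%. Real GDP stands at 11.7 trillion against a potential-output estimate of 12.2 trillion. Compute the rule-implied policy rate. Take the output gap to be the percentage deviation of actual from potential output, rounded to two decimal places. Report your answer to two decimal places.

11.47%

Output gap = 100 × (11.7 − 12.2) / 12.2 = -4.10%.
i = 1.90 + 7.80 + 1.03 × (7.80 − 2.50) + 0.9 × (-4.10)
   = 1.90 + 7.8 + 5.459 − 3.69 = 11.47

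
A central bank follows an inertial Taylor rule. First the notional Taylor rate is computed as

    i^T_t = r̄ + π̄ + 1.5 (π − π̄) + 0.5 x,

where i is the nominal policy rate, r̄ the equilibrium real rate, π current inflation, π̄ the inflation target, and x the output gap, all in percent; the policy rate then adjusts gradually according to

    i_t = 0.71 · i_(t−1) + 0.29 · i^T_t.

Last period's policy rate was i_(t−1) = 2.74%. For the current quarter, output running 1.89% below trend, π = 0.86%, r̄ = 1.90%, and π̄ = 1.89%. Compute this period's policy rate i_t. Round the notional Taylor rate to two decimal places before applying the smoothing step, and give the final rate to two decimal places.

2.32%

Output 1.89% below potential → x = -1.89.
i^T_t = 1.90 + 1.89 + 1.5 × (0.86 − 1.89) + 0.5 × (-1.89)
   = 1.90 + 1.89 − 1.545 − 0.945 = 1.30
i_t = 0.71 × 2.74 + 0.29 × 1.30 = 1.9454 + 0.377 = 2.32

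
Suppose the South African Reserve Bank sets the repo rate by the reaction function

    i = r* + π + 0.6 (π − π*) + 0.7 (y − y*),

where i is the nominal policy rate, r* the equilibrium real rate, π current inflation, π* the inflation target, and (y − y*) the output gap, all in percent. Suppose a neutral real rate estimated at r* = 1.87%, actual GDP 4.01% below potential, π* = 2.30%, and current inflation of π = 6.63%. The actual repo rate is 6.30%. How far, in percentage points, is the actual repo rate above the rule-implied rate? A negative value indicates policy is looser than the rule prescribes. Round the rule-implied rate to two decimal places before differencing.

Output 4.01% below potential → (y − y*) = -4.01.
i = 1.87 + 6.63 + 0.6 × (6.63 − 2.30) + 0.7 × (-4.01)
   = 1.87 + 6.63 + 2.598 − 2.807 = 8.29
Deviation = 6.30 − 8.29 = -1.99 pp.

-1.99 pp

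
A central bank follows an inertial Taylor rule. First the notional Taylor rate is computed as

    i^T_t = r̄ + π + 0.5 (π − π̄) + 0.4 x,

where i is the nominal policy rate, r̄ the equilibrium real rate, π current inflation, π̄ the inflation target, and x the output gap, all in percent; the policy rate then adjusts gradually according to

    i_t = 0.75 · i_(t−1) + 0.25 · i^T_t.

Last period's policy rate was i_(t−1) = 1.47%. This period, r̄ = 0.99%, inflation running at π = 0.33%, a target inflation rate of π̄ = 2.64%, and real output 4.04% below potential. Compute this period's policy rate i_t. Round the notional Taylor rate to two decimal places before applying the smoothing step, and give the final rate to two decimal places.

Output 4.04% below potential → x = -4.04.
i^T_t = 0.99 + 0.33 + 0.5 × (0.33 − 2.64) + 0.4 × (-4.04)
   = 0.99 + 0.33 − 1.155 − 1.616 = -1.45
i_t = 0.75 × 1.47 + 0.25 × (-1.45) = 1.1025 − 0.3625 = 0.74

0.74%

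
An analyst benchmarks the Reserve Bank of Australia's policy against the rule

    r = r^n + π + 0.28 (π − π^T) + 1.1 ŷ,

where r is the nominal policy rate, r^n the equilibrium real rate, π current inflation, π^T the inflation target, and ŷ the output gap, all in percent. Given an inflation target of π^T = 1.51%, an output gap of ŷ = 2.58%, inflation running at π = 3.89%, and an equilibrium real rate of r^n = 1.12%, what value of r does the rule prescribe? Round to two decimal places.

r = 1.12 + 3.89 + 0.28 × (3.89 − 1.51) + 1.1 × 2.58
   = 1.12 + 3.89 + 0.6664 + 2.838 = 8.51

8.51%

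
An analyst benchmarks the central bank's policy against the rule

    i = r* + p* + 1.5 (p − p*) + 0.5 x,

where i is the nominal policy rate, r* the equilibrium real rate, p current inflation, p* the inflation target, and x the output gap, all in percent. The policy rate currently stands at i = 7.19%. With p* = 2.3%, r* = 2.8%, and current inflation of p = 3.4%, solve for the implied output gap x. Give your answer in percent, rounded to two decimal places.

0.5 x = 7.19 − 2.8 − 2.3 − 1.5 × (3.4 − 2.3) = 0.44
x = 0.44 / 0.5 = 0.88

0.88%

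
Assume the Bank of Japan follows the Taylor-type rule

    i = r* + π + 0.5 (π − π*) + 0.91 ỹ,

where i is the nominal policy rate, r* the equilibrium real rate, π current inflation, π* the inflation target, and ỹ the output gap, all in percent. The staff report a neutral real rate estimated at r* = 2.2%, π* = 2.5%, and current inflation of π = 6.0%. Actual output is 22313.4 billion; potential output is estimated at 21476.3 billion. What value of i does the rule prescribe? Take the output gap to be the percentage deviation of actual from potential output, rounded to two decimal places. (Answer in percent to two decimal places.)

Output gap = 100 × (22313.4 − 21476.3) / 21476.3 = 3.90%.
i = 2.20 + 6.00 + 0.5 × (6.00 − 2.50) + 0.91 × 3.90
   = 2.20 + 6 + 1.75 + 3.549 = 13.50

13.50%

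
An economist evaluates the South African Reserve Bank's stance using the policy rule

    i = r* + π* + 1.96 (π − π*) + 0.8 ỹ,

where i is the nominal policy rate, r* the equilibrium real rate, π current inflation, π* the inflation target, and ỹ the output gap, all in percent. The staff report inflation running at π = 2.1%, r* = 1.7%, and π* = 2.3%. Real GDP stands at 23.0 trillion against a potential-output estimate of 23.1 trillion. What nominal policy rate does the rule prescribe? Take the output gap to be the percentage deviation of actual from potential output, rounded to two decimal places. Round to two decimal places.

3.26%

Output gap = 100 × (23.0 − 23.1) / 23.1 = -0.43%.
i = 1.70 + 2.30 + 1.96 × (2.10 − 2.30) + 0.8 × (-0.43)
   = 1.70 + 2.3 − 0.392 − 0.344 = 3.26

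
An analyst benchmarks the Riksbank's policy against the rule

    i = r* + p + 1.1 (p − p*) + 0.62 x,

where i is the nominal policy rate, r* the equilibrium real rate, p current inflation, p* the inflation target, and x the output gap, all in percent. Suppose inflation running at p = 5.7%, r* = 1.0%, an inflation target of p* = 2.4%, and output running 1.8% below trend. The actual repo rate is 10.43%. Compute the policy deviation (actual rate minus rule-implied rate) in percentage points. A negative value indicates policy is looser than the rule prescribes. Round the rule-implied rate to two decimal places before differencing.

Output 1.8% below potential → x = -1.8.
i = 1.0 + 5.7 + 1.1 × (5.7 − 2.4) + 0.62 × (-1.8)
   = 1.0 + 5.7 + 3.63 − 1.116 = 9.21
Deviation = 10.43 − 9.21 = 1.22 pp.

1.22 pp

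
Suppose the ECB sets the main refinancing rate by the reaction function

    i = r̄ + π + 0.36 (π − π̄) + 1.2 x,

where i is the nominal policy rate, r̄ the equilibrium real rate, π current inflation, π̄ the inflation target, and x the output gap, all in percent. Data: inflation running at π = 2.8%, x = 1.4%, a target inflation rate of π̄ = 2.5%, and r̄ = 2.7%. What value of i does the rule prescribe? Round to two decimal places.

i = 2.7 + 2.8 + 0.36 × (2.8 − 2.5) + 1.2 × 1.4
   = 2.7 + 2.8 + 0.108 + 1.68 = 7.29

7.29%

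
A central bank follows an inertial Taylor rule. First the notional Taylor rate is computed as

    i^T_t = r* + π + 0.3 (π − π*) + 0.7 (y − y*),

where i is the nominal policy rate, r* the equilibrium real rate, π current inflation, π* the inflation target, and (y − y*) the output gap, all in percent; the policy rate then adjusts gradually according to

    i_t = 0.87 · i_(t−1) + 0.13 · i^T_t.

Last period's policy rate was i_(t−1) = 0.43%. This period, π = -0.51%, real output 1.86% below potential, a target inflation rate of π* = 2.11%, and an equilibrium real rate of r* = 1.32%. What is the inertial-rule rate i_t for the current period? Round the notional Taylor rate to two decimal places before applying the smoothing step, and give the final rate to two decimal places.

Output 1.86% below potential → (y − y*) = -1.86.
i^T_t = 1.32 + (-0.51) + 0.3 × (-0.51 − 2.11) + 0.7 × (-1.86)
   = 1.32 − 0.51 − 0.786 − 1.302 = -1.28
i_t = 0.87 × 0.43 + 0.13 × (-1.28) = 0.3741 − 0.1664 = 0.21

0.21%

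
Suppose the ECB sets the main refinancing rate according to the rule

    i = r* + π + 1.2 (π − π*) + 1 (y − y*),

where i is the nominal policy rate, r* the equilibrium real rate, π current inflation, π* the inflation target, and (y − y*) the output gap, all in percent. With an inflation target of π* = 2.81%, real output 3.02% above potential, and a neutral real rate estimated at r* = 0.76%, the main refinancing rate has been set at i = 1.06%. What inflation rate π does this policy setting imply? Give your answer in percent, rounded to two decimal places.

0.30%

Output 3.02% above potential → (y − y*) = 3.02.
Collecting π: i = r* + (1 + 1.2) π − 1.2 π* + 1 (y − y*)
2.2 π = 1.06 − 0.76 + 1.2 × 2.81 − 1 × 3.02 = 0.652
π = 0.652 / 2.2 = 0.30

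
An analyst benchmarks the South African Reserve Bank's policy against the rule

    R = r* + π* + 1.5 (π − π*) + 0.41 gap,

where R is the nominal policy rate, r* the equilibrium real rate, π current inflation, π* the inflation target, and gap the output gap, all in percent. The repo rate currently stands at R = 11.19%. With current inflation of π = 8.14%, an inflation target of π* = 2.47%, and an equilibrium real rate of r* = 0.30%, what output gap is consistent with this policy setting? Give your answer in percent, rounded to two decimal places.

-0.21%

0.41 gap = 11.19 − 0.30 − 2.47 − 1.5 × (8.14 − 2.47) = -0.085
gap = -0.085 / 0.41 = -0.21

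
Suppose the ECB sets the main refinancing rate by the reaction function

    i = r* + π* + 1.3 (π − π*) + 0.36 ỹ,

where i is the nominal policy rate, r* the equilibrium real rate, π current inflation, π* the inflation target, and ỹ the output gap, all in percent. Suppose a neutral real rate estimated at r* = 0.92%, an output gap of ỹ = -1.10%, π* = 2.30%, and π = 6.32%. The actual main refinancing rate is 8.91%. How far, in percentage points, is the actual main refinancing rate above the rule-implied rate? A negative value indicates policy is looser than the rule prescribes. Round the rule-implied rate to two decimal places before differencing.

0.86 pp

i = 0.92 + 2.30 + 1.3 × (6.32 − 2.30) + 0.36 × (-1.10)
   = 0.92 + 2.3 + 5.226 − 0.396 = 8.05
Deviation = 8.91 − 8.05 = 0.86 pp.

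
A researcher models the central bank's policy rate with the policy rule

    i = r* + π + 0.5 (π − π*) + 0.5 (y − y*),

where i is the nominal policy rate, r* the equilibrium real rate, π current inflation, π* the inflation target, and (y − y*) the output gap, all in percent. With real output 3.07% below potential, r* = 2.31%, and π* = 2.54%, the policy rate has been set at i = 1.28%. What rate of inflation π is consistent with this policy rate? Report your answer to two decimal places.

Output 3.07% below potential → (y − y*) = -3.07.
Collecting π: i = r* + (1 + 0.5) π − 0.5 π* + 0.5 (y − y*)
1.5 π = 1.28 − 2.31 + 0.5 × 2.54 − 0.5 × (-3.07) = 1.775
π = 1.775 / 1.5 = 1.18

1.18%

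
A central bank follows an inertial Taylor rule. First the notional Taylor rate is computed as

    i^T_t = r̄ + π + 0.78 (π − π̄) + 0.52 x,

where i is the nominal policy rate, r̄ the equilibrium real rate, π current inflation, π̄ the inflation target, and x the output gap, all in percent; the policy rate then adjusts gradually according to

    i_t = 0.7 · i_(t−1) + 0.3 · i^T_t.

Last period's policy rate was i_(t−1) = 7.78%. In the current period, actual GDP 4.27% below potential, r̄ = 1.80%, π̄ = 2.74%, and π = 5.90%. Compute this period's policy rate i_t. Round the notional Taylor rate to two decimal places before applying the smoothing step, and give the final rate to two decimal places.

Output 4.27% below potential → x = -4.27.
i^T_t = 1.80 + 5.90 + 0.78 × (5.90 − 2.74) + 0.52 × (-4.27)
   = 1.80 + 5.9 + 2.4648 − 2.2204 = 7.94
i_t = 0.7 × 7.78 + 0.3 × 7.94 = 5.446 + 2.382 = 7.83

7.83%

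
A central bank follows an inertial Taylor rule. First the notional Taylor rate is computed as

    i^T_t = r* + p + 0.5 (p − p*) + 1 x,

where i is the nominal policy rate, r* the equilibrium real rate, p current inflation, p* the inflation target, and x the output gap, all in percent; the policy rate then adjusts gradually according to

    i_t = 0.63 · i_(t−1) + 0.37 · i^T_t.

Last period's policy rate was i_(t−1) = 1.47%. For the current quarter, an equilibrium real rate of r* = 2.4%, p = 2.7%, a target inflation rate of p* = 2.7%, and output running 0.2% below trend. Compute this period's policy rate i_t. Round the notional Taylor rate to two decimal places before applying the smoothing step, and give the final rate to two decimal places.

2.74%

Output 0.2% below potential → x = -0.2.
i^T_t = 2.4 + 2.7 + 0.5 × (2.7 − 2.7) + 1 × (-0.2)
   = 2.4 + 2.7 + 0 − 0.2 = 4.90
i_t = 0.63 × 1.47 + 0.37 × 4.90 = 0.9261 + 1.813 = 2.74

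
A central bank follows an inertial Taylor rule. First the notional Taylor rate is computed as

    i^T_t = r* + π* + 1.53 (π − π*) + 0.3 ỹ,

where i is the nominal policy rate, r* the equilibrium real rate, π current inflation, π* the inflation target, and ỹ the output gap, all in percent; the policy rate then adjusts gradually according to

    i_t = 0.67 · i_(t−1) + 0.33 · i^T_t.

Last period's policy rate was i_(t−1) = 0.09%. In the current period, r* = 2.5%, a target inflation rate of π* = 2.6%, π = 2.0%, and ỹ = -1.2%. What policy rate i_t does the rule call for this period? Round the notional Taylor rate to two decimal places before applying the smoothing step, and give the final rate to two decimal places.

1.32%

i^T_t = 2.5 + 2.6 + 1.53 × (2.0 − 2.6) + 0.3 × (-1.2)
   = 2.5 + 2.6 − 0.918 − 0.36 = 3.82
i_t = 0.67 × 0.09 + 0.33 × 3.82 = 0.0603 + 1.2606 = 1.32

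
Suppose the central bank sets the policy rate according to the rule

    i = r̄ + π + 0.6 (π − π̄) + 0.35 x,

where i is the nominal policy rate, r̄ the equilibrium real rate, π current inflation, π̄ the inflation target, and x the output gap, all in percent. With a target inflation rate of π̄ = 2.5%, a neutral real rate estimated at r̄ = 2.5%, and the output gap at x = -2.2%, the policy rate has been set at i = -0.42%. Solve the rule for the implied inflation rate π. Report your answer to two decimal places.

-0.41%

Collecting π: i = r̄ + (1 + 0.6) π − 0.6 π̄ + 0.35 x
1.6 π = -0.42 − 2.5 + 0.6 × 2.5 − 0.35 × (-2.2) = -0.65
π = -0.65 / 1.6 = -0.41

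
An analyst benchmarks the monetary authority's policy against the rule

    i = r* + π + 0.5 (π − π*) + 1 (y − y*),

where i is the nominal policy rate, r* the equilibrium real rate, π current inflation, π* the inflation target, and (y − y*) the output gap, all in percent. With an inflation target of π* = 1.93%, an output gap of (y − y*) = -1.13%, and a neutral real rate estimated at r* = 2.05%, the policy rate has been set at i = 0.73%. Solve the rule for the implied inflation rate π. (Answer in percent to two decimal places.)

Collecting π: i = r* + (1 + 0.5) π − 0.5 π* + 1 (y − y*)
1.5 π = 0.73 − 2.05 + 0.5 × 1.93 − 1 × (-1.13) = 0.775
π = 0.775 / 1.5 = 0.52

0.52%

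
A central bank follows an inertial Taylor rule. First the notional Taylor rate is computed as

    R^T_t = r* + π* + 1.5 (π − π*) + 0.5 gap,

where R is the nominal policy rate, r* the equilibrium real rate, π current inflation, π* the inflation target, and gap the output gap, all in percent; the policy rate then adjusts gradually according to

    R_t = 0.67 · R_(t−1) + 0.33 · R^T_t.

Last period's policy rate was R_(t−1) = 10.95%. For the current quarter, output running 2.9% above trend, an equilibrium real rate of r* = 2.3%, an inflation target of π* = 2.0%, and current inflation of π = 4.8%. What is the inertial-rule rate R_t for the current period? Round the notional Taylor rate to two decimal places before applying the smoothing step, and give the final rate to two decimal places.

10.62%

Output 2.9% above potential → gap = 2.9.
R^T_t = 2.3 + 2.0 + 1.5 × (4.8 − 2.0) + 0.5 × 2.9
   = 2.3 + 2 + 4.2 + 1.45 = 9.95
R_t = 0.67 × 10.95 + 0.33 × 9.95 = 7.3365 + 3.2835 = 10.62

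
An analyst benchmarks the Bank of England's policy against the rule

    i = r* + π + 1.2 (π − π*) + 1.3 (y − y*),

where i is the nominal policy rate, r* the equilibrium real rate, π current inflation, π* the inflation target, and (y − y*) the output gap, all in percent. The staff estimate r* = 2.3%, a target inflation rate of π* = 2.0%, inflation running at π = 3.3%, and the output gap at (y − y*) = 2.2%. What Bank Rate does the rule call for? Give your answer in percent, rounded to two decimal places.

10.02%

i = 2.3 + 3.3 + 1.2 × (3.3 − 2.0) + 1.3 × 2.2
   = 2.3 + 3.3 + 1.56 + 2.86 = 10.02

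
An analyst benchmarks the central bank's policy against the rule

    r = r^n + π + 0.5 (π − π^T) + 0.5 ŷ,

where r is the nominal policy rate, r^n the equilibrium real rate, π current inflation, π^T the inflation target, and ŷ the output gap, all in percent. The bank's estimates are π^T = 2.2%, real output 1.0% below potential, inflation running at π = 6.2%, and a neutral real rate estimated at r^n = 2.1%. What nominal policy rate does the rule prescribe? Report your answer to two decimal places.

Output 1.0% below potential → ŷ = -1.0.
r = 2.1 + 6.2 + 0.5 × (6.2 − 2.2) + 0.5 × (-1.0)
   = 2.1 + 6.2 + 2 − 0.5 = 9.80

9.80%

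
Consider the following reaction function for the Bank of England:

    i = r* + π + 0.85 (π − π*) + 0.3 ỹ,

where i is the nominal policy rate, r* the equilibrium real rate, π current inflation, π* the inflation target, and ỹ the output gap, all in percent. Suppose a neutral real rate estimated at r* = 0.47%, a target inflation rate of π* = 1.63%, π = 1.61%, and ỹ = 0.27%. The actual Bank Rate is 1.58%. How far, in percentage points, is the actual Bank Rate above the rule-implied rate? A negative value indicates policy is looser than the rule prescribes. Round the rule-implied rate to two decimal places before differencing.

i = 0.47 + 1.61 + 0.85 × (1.61 − 1.63) + 0.3 × 0.27
   = 0.47 + 1.61 − 0.017 + 0.081 = 2.14
Deviation = 1.58 − 2.14 = -0.56 pp.

-0.56 pp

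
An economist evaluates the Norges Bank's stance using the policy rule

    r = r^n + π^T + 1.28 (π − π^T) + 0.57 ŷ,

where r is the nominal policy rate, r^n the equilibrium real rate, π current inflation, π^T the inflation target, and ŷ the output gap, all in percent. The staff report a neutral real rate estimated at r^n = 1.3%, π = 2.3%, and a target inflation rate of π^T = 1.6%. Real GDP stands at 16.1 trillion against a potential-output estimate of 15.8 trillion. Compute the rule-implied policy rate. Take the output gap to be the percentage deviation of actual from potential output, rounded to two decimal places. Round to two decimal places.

Output gap = 100 × (16.1 − 15.8) / 15.8 = 1.90%.
r = 1.30 + 1.60 + 1.28 × (2.30 − 1.60) + 0.57 × 1.90
   = 1.30 + 1.6 + 0.896 + 1.083 = 4.88

4.88%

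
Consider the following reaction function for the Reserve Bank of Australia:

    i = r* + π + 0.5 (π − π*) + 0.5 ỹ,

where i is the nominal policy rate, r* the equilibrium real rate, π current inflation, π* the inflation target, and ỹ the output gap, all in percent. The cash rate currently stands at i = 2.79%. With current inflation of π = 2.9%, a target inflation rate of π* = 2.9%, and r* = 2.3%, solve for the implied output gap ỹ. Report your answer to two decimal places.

-4.82%

0.5 ỹ = 2.79 − 2.3 − 2.9 − 0.5 × (2.9 − 2.9) = -2.41
ỹ = -2.41 / 0.5 = -4.82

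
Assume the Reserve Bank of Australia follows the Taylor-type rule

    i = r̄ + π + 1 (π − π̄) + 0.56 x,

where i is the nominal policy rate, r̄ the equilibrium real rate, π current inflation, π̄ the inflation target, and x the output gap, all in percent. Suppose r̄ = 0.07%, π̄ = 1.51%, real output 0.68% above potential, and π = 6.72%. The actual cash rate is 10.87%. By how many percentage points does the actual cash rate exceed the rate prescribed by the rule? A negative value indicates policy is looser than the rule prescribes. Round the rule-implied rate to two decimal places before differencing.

-1.51 pp

Output 0.68% above potential → x = 0.68.
i = 0.07 + 6.72 + 1 × (6.72 − 1.51) + 0.56 × 0.68
   = 0.07 + 6.72 + 5.21 + 0.3808 = 12.38
Deviation = 10.87 − 12.38 = -1.51 pp.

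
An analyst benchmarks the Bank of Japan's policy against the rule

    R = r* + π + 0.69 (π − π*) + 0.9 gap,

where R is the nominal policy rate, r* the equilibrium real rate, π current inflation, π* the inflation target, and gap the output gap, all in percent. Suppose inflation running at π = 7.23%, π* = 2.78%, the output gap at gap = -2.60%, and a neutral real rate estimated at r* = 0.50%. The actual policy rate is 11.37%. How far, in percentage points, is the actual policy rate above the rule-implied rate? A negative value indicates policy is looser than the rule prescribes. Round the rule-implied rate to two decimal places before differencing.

2.91 pp

R = 0.50 + 7.23 + 0.69 × (7.23 − 2.78) + 0.9 × (-2.60)
   = 0.50 + 7.23 + 3.0705 − 2.34 = 8.46
Deviation = 11.37 − 8.46 = 2.91 pp.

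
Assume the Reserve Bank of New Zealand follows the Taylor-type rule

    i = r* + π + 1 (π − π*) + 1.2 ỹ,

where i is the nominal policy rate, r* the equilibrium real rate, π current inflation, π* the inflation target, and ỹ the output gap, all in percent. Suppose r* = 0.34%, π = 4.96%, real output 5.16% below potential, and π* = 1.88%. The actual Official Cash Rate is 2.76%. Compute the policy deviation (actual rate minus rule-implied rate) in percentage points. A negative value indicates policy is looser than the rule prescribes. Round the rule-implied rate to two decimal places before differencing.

0.57 pp

Output 5.16% below potential → ỹ = -5.16.
i = 0.34 + 4.96 + 1 × (4.96 − 1.88) + 1.2 × (-5.16)
   = 0.34 + 4.96 + 3.08 − 6.192 = 2.19
Deviation = 2.76 − 2.19 = 0.57 pp.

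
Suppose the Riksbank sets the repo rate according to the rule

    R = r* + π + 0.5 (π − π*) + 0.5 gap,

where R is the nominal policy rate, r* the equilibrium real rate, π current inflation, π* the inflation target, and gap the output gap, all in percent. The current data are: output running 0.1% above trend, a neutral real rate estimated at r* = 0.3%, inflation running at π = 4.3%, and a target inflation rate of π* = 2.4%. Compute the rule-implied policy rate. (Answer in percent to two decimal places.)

Output 0.1% above potential → gap = 0.1.
R = 0.3 + 4.3 + 0.5 × (4.3 − 2.4) + 0.5 × 0.1
   = 0.3 + 4.3 + 0.95 + 0.05 = 5.60

5.60%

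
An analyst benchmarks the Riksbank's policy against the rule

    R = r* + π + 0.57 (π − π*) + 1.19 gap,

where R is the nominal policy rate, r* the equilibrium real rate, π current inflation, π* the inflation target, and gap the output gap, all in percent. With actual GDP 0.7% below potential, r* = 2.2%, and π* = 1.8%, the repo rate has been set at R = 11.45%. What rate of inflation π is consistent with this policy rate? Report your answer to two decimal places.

Output 0.7% below potential → gap = -0.7.
Collecting π: R = r* + (1 + 0.57) π − 0.57 π* + 1.19 gap
1.57 π = 11.45 − 2.2 + 0.57 × 1.8 − 1.19 × (-0.7) = 11.109
π = 11.109 / 1.57 = 7.08

7.08%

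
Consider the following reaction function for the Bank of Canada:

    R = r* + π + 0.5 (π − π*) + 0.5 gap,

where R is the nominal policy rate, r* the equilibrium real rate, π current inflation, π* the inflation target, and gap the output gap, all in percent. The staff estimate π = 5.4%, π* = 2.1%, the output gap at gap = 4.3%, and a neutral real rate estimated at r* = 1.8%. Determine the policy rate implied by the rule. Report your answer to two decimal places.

R = 1.8 + 5.4 + 0.5 × (5.4 − 2.1) + 0.5 × 4.3
   = 1.8 + 5.4 + 1.65 + 2.15 = 11.00

11.00%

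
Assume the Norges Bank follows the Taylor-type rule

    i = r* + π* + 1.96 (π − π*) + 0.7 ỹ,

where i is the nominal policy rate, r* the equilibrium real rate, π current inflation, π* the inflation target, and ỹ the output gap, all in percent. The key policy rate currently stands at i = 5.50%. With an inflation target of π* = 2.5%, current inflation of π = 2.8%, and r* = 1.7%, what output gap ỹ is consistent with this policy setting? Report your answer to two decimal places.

0.7 ỹ = 5.50 − 1.7 − 2.5 − 1.96 × (2.8 − 2.5) = 0.712
ỹ = 0.712 / 0.7 = 1.02

1.02%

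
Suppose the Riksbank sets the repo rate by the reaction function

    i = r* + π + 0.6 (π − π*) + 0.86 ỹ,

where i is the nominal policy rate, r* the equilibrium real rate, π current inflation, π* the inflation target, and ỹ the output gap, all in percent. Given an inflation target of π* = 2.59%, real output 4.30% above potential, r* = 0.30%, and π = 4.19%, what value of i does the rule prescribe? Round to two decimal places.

Output 4.30% above potential → ỹ = 4.30.
i = 0.30 + 4.19 + 0.6 × (4.19 − 2.59) + 0.86 × 4.30
   = 0.30 + 4.19 + 0.96 + 3.698 = 9.15

9.15%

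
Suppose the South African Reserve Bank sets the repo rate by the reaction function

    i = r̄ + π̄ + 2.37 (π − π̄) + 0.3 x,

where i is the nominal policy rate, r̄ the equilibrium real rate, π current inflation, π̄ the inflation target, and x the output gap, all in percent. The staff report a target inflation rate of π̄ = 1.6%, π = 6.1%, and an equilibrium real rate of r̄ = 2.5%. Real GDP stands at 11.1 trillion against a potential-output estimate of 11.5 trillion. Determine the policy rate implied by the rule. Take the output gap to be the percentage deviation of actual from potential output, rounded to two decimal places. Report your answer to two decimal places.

13.72%

Output gap = 100 × (11.1 − 11.5) / 11.5 = -3.48%.
i = 2.50 + 1.60 + 2.37 × (6.10 − 1.60) + 0.3 × (-3.48)
   = 2.50 + 1.6 + 10.665 − 1.044 = 13.72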